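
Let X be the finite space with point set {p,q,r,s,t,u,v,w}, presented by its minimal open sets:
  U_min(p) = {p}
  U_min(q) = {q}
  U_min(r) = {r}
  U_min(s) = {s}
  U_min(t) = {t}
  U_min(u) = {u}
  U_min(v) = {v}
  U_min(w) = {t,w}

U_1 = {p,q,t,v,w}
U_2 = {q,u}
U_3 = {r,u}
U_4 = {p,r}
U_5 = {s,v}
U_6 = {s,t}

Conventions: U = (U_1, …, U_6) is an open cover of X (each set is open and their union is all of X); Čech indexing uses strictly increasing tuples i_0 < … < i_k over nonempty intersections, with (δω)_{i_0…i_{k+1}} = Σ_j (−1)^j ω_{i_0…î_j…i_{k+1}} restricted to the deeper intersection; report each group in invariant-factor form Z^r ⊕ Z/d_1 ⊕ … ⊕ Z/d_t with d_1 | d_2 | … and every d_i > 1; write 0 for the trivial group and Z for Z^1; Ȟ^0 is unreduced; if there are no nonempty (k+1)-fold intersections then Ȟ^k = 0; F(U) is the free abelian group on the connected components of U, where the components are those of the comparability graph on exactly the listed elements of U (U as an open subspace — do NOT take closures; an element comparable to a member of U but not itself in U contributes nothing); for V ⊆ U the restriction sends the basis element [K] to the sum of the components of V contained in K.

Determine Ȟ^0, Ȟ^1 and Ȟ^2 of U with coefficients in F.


nonempty overlaps:
  U12={q} U14={p} U15={v} U16={t} U23={u} U34={r} U56={s}
components per intersection:
  U1: {p} {q} {t,w} {v}
  U2: {q} {u}
  U3: {r} {u}
  U4: {p} {r}
  U5: {s} {v}
  U6: {s} {t}
  U12: {q}
  U14: {p}
  U15: {v}
  U16: {t}
  U23: {u}
  U34: {r}
  U56: {s}
C dims 14,7; δ0: rk 7, SNF 1^7
degree 0: 14−7−0 = 7 → Ȟ^0 ≅ Z^7
degree 1: 7−0−7 = 0 → Ȟ^1 ≅ 0
degree 2: 0−0−0 = 0 → Ȟ^2 ≅ 0

Ȟ^0(U;F) ≅ Z^7,  Ȟ^1(U;F) ≅ 0,  Ȟ^2(U;F) ≅ 0


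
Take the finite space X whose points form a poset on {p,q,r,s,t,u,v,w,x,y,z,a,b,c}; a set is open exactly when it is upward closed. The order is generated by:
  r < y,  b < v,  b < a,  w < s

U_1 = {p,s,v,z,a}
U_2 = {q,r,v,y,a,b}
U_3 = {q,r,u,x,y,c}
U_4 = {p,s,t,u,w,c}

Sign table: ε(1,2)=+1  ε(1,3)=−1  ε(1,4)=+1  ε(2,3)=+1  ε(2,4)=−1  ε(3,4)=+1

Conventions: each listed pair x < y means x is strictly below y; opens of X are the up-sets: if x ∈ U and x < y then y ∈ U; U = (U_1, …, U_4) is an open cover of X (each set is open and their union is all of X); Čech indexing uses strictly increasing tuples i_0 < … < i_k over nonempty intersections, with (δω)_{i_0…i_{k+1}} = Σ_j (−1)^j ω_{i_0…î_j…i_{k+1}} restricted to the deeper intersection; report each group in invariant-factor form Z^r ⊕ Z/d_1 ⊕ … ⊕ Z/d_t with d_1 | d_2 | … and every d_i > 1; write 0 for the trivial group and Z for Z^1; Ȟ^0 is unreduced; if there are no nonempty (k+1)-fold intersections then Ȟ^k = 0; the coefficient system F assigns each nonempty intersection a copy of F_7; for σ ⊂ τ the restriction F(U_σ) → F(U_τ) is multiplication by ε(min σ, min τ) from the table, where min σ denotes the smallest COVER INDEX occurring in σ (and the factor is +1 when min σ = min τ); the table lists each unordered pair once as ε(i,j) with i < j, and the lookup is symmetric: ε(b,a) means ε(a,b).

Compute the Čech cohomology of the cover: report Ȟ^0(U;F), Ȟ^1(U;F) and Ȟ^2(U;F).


cover nerve:
  U12={v,a} U14={p,s} U23={q,r,y} U34={u,c}
C dims 4,4; δ0: rk_F7 3
Ȟ^0: (4−3)−0=1 ⇒ Z/7
Ȟ^1: (4−0)−3=1 ⇒ Z/7
Ȟ^2: (0−0)−0=0 ⇒ 0

Ȟ^0(U;F) ≅ Z/7, Ȟ^1(U;F) ≅ Z/7, Ȟ^2(U;F) ≅ 0


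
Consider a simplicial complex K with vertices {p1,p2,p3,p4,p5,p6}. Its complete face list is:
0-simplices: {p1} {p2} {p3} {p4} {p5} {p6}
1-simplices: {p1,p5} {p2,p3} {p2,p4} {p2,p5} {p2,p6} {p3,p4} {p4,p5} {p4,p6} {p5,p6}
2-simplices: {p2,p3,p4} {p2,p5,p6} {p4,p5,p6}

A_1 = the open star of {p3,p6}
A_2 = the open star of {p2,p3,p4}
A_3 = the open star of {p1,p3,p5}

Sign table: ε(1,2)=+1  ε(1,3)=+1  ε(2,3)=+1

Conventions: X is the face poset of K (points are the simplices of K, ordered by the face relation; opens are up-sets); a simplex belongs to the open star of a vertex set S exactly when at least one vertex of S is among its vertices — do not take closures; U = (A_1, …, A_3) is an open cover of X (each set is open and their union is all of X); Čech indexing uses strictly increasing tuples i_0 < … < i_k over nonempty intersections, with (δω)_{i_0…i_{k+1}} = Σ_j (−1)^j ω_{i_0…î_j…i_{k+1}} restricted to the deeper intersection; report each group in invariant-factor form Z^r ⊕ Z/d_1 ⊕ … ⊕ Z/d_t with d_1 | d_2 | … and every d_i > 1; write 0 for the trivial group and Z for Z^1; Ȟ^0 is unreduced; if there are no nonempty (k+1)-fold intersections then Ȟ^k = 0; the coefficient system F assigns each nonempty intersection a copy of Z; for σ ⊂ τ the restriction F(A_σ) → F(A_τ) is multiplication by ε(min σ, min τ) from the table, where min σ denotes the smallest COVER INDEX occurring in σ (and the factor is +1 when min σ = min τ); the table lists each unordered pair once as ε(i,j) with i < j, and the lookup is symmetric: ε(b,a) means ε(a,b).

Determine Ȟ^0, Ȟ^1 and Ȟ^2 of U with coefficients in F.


nerve of the cover:
  A1={{p3},{p6},{p2,p3},{p2,p6},{p3,p4},{p4,p6},{p5,p6},{p2,p3,p4},{p2,p5,p6},{p4,p5,p6}} A2={{p2},{p3},{p4},{p2,p3},{p2,p4},{p2,p5},{p2,p6},{p3,p4},{p4,p5},{p4,p6},{p2,p3,p4},{p2,p5,p6},{p4,p5,p6}} A3={{p1},{p3},{p5},{p1,p5},{p2,p3},{p2,p5},{p3,p4},{p4,p5},{p5,p6},{p2,p3,p4},{p2,p5,p6},{p4,p5,p6}}
  A12={{p3},{p2,p3},{p2,p6},{p3,p4},{p4,p6},{p2,p3,p4},{p2,p5,p6},{p4,p5,p6}} A13={{p3},{p2,p3},{p3,p4},{p5,p6},{p2,p3,p4},{p2,p5,p6},{p4,p5,p6}} A23={{p3},{p2,p3},{p2,p5},{p3,p4},{p4,p5},{p2,p3,p4},{p2,p5,p6},{p4,p5,p6}}
  A123={{p3},{p2,p3},{p3,p4},{p2,p3,p4},{p2,p5,p6},{p4,p5,p6}}
C dims 3,3,1; δ0: rk 2, SNF 1^2; δ1: rk 1, SNF 1^1
Ȟ^0 = (3 − 2) − 0 = 1, so Ȟ^0 ≅ Z
Ȟ^1 = (3 − 1) − 2 = 0, so Ȟ^1 ≅ 0
Ȟ^2 = (1 − 0) − 1 = 0, so Ȟ^2 ≅ 0

Ȟ^0 ≅ Z; Ȟ^1 ≅ 0; Ȟ^2 ≅ 0


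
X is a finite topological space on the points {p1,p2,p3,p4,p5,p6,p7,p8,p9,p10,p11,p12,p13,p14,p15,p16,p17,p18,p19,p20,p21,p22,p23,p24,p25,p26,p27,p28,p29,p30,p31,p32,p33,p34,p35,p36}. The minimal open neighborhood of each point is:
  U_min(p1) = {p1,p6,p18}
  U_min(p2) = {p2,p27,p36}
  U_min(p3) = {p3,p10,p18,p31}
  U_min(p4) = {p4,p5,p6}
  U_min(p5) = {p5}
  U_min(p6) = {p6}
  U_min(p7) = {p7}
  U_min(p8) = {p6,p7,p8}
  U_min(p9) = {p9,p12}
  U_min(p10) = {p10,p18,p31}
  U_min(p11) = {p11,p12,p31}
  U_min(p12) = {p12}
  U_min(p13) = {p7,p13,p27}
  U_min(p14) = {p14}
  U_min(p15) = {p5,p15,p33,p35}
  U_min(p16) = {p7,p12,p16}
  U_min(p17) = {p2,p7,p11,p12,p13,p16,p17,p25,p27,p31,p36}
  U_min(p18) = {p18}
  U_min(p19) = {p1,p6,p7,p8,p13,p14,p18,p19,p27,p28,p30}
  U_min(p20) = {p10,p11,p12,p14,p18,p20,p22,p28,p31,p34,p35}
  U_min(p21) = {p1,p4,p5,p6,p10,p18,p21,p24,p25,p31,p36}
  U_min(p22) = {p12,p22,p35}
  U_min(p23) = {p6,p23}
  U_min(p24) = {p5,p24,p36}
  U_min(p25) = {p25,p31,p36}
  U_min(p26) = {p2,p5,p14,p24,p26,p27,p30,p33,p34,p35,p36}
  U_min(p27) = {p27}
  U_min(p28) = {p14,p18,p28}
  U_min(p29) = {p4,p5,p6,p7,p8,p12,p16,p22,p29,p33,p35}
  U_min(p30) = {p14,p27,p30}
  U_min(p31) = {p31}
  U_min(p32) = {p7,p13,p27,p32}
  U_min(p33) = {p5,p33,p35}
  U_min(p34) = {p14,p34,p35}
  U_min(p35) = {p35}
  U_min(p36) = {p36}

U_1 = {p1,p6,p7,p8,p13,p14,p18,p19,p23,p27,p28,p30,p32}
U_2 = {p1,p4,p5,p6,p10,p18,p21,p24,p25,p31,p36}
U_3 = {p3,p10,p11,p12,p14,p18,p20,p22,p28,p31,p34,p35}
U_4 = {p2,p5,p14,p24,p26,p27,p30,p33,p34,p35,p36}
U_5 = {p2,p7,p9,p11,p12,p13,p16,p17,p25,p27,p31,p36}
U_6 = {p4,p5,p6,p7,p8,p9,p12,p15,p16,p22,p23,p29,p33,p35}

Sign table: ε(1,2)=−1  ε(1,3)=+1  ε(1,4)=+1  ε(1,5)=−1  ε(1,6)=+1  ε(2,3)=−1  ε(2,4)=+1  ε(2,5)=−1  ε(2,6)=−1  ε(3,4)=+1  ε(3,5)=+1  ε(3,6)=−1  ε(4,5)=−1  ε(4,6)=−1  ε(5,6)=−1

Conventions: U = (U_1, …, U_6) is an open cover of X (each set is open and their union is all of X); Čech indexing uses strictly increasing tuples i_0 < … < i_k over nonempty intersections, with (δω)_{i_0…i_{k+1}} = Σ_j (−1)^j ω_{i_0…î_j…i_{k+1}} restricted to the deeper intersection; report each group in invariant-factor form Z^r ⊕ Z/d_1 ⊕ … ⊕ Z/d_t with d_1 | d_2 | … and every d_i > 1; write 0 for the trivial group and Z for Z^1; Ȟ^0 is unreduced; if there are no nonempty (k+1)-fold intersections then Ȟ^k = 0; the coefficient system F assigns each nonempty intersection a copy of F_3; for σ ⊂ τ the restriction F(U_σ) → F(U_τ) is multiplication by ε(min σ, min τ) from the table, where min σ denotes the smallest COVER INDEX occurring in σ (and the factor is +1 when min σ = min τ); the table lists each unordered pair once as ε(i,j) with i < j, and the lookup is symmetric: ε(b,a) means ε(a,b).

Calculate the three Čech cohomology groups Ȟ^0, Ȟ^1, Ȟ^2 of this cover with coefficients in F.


Ȟ^0 = 0,  Ȟ^1 = 0,  Ȟ^2 = Z/3

intersection data:
  U12={p1,p6,p18} U13={p14,p18,p28} U14={p14,p27,p30} U15={p7,p13,p27} U16={p6,p7,p8,p23} U23={p10,p18,p31} U24={p5,p24,p36} U25={p25,p31,p36} U26={p4,p5,p6} U34={p14,p34,p35} U35={p11,p12,p31} U36={p12,p22,p35} U45={p2,p27,p36} U46={p5,p33,p35} U56={p7,p9,p12,p16}
  U123={p18} U126={p6} U134={p14} U145={p27} U156={p7} U235={p31} U245={p36} U246={p5} U346={p35} U356={p12}
C dims 6,15,10; δ0: rk_F3 6; δ1: rk_F3 9
Ȟ^0 = (6 − 6) − 0 = 0, so Ȟ^0 ≅ 0
Ȟ^1 = (15 − 9) − 6 = 0, so Ȟ^1 ≅ 0
Ȟ^2 = (10 − 0) − 9 = 1, so Ȟ^2 ≅ Z/3


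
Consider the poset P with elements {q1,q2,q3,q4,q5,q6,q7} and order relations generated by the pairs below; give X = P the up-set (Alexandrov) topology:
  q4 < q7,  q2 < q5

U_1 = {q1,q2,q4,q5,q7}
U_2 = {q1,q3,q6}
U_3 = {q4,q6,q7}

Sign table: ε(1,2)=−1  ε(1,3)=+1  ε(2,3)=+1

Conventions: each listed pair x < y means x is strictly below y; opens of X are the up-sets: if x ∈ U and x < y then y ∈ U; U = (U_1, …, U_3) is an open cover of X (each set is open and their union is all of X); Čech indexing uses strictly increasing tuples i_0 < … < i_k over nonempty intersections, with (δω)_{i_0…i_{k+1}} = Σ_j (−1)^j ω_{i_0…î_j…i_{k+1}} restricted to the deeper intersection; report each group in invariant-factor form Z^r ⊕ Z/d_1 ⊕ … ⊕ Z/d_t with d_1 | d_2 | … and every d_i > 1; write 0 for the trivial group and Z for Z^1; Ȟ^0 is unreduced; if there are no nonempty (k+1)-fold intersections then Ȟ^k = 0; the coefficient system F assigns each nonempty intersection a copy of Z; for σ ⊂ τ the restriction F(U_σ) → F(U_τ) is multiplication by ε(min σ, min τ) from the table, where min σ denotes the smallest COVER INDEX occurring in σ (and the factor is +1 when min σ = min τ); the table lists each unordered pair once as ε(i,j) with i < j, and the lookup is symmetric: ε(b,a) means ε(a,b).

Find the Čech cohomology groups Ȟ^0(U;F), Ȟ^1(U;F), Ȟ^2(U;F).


Ȟ^0(U;F) ≅ 0,  Ȟ^1(U;F) ≅ Z/2,  Ȟ^2(U;F) ≅ 0

cover nerve:
  U12={q1} U13={q4,q7} U23={q6}
C dims 3,3; δ0: rk 3, SNF 1^2·2
Ȟ^0: (3−3)−0=0 ⇒ 0
Ȟ^1: (3−0)−3=0 plus torsion [2] ⇒ Z/2
Ȟ^2: (0−0)−0=0 ⇒ 0


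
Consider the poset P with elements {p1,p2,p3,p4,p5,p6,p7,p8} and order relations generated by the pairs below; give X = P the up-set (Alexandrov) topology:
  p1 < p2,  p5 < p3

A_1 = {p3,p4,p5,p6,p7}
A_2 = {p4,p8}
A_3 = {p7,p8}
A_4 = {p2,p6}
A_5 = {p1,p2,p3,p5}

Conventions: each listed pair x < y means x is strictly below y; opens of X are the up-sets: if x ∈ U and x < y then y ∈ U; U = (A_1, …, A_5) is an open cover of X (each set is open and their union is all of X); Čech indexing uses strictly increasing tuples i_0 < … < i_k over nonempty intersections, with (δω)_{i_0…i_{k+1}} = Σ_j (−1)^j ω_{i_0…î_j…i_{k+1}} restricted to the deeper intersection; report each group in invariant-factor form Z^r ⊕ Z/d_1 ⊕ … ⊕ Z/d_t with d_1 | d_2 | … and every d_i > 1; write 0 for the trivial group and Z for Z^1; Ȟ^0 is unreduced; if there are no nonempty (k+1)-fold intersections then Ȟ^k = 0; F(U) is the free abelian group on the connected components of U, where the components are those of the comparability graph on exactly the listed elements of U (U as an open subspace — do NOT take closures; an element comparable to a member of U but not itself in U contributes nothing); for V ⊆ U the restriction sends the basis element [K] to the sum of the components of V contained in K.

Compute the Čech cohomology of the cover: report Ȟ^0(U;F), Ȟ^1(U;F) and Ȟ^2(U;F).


nerve simplices:
  A12={p4} A13={p7} A14={p6} A15={p3,p5} A23={p8} A45={p2}
components per intersection:
  A1: {p3,p5} {p4} {p6} {p7}
  A2: {p4} {p8}
  A3: {p7} {p8}
  A4: {p2} {p6}
  A5: {p1,p2} {p3,p5}
  A12: {p4}
  A13: {p7}
  A14: {p6}
  A15: {p3,p5}
  A23: {p8}
  A45: {p2}
C dims 12,6; δ0: rk 6, SNF 1^6
degree 0: 12−6−0 = 6 → Ȟ^0 ≅ Z^6
degree 1: 6−0−6 = 0 → Ȟ^1 ≅ 0
degree 2: 0−0−0 = 0 → Ȟ^2 ≅ 0

Ȟ^0 = Z^6, Ȟ^1 = 0, Ȟ^2 = 0


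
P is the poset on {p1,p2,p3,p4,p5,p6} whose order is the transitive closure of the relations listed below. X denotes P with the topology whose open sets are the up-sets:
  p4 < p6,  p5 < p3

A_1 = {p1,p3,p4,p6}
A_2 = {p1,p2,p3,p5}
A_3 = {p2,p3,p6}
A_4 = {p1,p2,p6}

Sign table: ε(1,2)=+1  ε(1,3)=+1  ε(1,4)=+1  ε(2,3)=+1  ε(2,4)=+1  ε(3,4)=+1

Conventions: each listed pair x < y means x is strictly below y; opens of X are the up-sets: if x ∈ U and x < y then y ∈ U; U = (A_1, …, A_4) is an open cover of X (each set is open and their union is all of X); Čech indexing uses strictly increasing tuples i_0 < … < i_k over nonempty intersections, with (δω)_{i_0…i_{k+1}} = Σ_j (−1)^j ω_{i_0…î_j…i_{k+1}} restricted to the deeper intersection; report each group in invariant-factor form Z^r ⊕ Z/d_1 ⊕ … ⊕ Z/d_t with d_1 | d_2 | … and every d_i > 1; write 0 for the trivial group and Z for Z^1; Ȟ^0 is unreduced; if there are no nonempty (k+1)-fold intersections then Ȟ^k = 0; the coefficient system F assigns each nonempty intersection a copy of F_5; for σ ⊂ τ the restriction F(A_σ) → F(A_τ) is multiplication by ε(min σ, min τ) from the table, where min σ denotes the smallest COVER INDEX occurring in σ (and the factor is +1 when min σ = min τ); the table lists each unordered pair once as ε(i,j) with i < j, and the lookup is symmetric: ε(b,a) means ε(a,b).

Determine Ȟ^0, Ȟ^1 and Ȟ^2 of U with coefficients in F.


Ȟ^0(U;F) ≅ Z/5, Ȟ^1(U;F) ≅ 0 and Ȟ^2(U;F) ≅ Z/5

nerve simplices:
  A12={p1,p3} A13={p3,p6} A14={p1,p6} A23={p2,p3} A24={p1,p2} A34={p2,p6}
  A123={p3} A124={p1} A134={p6} A234={p2}
C dims 4,6,4; δ0: rk_F5 3; δ1: rk_F5 3
degree 0: 4−3−0 = 1 → Ȟ^0 ≅ Z/5
degree 1: 6−3−3 = 0 → Ȟ^1 ≅ 0
degree 2: 4−0−3 = 1 → Ȟ^2 ≅ Z/5


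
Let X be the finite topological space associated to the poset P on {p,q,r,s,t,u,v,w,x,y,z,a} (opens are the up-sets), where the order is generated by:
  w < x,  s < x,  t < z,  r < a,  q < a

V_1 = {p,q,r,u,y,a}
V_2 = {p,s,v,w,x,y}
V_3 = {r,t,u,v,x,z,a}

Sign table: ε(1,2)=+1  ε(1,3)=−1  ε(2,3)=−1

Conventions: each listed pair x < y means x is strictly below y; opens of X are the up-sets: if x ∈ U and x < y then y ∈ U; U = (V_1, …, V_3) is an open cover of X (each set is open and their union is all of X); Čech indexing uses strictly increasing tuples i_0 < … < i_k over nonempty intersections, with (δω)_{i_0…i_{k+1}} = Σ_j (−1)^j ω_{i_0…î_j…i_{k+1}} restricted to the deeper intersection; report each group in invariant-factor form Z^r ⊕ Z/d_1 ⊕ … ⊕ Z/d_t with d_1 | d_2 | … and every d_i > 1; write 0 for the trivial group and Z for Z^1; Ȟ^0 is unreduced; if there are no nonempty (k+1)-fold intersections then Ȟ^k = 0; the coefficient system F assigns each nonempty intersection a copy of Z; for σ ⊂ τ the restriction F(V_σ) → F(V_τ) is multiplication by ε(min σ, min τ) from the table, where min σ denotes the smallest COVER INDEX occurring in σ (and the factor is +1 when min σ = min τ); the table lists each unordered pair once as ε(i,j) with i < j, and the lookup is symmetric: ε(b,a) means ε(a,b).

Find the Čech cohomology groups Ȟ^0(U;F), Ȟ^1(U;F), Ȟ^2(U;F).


Ȟ^0 = Z,  Ȟ^1 = Z,  Ȟ^2 = 0

nonempty intersections:
  V12={p,y} V13={r,u,a} V23={v,x}
C dims 3,3; δ0: rk 2, SNF 1^2
Ȟ^0: (3−2)−0=1 ⇒ Z
Ȟ^1: (3−0)−2=1 ⇒ Z
Ȟ^2: (0−0)−0=0 ⇒ 0


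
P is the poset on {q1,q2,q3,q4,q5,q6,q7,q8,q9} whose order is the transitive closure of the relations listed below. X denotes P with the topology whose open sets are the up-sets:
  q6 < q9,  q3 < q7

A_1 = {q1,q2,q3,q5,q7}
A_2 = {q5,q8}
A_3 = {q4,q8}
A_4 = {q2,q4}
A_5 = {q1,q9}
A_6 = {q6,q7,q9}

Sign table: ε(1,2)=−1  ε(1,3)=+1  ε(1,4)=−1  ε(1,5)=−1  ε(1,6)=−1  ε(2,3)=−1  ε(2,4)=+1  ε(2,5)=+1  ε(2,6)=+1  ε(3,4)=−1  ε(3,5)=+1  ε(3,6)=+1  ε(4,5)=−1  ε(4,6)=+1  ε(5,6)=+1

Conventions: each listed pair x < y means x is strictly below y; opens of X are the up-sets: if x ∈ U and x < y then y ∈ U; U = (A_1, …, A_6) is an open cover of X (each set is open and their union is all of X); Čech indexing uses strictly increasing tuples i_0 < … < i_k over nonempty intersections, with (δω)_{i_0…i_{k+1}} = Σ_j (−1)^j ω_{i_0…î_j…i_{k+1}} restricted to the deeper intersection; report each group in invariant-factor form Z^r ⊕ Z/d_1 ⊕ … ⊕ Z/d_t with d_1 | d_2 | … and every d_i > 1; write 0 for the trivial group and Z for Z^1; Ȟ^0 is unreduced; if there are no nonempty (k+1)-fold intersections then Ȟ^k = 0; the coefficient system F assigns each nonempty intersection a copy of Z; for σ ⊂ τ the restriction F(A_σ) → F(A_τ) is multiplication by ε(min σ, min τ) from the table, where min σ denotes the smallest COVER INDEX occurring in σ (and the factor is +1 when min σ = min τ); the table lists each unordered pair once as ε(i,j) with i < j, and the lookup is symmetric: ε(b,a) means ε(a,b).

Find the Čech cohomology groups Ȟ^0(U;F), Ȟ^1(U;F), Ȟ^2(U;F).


Ȟ^0(U;F) ≅ Z, Ȟ^1(U;F) ≅ Z^2, Ȟ^2(U;F) ≅ 0

nerve simplices:
  A12={q5} A14={q2} A15={q1} A16={q7} A23={q8} A34={q4} A56={q9}
C dims 6,7; δ0: rk 5, SNF 1^5
degree 0: 6−5−0 = 1 → Ȟ^0 ≅ Z
degree 1: 7−0−5 = 2 → Ȟ^1 ≅ Z^2
degree 2: 0−0−0 = 0 → Ȟ^2 ≅ 0


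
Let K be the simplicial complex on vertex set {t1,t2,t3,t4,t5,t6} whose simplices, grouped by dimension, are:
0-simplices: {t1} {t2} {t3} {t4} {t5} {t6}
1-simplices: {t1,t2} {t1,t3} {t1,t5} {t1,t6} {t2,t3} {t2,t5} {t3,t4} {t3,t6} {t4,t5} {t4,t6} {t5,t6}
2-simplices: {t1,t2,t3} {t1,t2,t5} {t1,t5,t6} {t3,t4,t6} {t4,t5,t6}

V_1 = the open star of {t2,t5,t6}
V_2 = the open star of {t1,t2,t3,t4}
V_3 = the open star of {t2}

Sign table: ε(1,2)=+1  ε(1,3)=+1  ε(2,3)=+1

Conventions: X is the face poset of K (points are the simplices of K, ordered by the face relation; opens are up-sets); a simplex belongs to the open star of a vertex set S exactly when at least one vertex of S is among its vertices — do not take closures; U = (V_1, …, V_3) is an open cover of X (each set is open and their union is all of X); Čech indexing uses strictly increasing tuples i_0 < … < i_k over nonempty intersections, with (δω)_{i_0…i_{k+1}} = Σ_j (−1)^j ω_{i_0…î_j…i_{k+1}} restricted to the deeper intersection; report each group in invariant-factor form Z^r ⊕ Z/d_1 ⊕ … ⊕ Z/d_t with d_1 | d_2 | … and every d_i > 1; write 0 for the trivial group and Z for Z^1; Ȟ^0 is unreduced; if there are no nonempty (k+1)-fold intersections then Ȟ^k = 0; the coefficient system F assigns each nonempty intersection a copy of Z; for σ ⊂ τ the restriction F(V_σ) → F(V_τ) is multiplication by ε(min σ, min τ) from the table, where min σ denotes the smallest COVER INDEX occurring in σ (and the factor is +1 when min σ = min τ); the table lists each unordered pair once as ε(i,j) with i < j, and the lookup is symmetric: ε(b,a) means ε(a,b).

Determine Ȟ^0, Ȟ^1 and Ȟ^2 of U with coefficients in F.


Ȟ^0 ≅ Z,  Ȟ^1 ≅ 0,  Ȟ^2 ≅ 0

nerve of the cover:
  V1={{t2},{t5},{t6},{t1,t2},{t1,t5},{t1,t6},{t2,t3},{t2,t5},{t3,t6},{t4,t5},{t4,t6},{t5,t6},{t1,t2,t3},{t1,t2,t5},{t1,t5,t6},{t3,t4,t6},{t4,t5,t6}} V2={{t1},{t2},{t3},{t4},{t1,t2},{t1,t3},{t1,t5},{t1,t6},{t2,t3},{t2,t5},{t3,t4},{t3,t6},{t4,t5},{t4,t6},{t1,t2,t3},{t1,t2,t5},{t1,t5,t6},{t3,t4,t6},{t4,t5,t6}} V3={{t2},{t1,t2},{t2,t3},{t2,t5},{t1,t2,t3},{t1,t2,t5}}
  V12={{t2},{t1,t2},{t1,t5},{t1,t6},{t2,t3},{t2,t5},{t3,t6},{t4,t5},{t4,t6},{t1,t2,t3},{t1,t2,t5},{t1,t5,t6},{t3,t4,t6},{t4,t5,t6}} V13={{t2},{t1,t2},{t2,t3},{t2,t5},{t1,t2,t3},{t1,t2,t5}} V23={{t2},{t1,t2},{t2,t3},{t2,t5},{t1,t2,t3},{t1,t2,t5}}
  V123={{t2},{t1,t2},{t2,t3},{t2,t5},{t1,t2,t3},{t1,t2,t5}}
C dims 3,3,1; δ0: rk 2, SNF 1^2; δ1: rk 1, SNF 1^1
Ȟ^0 = (3 − 2) − 0 = 1, so Ȟ^0 ≅ Z
Ȟ^1 = (3 − 1) − 2 = 0, so Ȟ^1 ≅ 0
Ȟ^2 = (1 − 0) − 1 = 0, so Ȟ^2 ≅ 0


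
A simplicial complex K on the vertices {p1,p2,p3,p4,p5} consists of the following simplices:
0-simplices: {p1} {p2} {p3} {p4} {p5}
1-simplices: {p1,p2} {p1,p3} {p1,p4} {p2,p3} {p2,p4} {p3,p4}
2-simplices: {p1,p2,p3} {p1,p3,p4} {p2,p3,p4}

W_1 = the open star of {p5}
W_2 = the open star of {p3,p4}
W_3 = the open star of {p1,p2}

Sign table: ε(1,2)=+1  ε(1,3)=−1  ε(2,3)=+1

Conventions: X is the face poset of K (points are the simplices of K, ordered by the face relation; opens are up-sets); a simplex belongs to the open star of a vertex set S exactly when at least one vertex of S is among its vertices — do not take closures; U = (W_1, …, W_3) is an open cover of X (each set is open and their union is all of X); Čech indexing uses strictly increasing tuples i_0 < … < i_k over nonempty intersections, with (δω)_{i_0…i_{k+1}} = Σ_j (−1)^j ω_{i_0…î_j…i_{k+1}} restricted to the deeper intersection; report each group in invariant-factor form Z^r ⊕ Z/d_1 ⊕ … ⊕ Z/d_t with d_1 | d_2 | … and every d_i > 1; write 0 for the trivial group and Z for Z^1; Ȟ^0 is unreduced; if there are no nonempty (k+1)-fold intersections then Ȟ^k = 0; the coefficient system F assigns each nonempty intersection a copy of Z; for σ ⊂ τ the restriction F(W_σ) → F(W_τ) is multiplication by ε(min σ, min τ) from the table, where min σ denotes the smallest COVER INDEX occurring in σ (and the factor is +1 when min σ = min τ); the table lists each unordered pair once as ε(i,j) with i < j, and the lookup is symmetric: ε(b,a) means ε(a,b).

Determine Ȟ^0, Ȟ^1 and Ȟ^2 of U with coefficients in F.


Ȟ^0(U;F) ≅ Z^2; Ȟ^1(U;F) ≅ 0; Ȟ^2(U;F) ≅ 0

intersection data:
  W1={{p5}} W2={{p3},{p4},{p1,p3},{p1,p4},{p2,p3},{p2,p4},{p3,p4},{p1,p2,p3},{p1,p3,p4},{p2,p3,p4}} W3={{p1},{p2},{p1,p2},{p1,p3},{p1,p4},{p2,p3},{p2,p4},{p1,p2,p3},{p1,p3,p4},{p2,p3,p4}}
  W23={{p1,p3},{p1,p4},{p2,p3},{p2,p4},{p1,p2,p3},{p1,p3,p4},{p2,p3,p4}}
C dims 3,1; δ0: rk 1, SNF 1^1
Ȟ^0 = (3 − 1) − 0 = 2, so Ȟ^0 ≅ Z^2
Ȟ^1 = (1 − 0) − 1 = 0, so Ȟ^1 ≅ 0
Ȟ^2 = (0 − 0) − 0 = 0, so Ȟ^2 ≅ 0


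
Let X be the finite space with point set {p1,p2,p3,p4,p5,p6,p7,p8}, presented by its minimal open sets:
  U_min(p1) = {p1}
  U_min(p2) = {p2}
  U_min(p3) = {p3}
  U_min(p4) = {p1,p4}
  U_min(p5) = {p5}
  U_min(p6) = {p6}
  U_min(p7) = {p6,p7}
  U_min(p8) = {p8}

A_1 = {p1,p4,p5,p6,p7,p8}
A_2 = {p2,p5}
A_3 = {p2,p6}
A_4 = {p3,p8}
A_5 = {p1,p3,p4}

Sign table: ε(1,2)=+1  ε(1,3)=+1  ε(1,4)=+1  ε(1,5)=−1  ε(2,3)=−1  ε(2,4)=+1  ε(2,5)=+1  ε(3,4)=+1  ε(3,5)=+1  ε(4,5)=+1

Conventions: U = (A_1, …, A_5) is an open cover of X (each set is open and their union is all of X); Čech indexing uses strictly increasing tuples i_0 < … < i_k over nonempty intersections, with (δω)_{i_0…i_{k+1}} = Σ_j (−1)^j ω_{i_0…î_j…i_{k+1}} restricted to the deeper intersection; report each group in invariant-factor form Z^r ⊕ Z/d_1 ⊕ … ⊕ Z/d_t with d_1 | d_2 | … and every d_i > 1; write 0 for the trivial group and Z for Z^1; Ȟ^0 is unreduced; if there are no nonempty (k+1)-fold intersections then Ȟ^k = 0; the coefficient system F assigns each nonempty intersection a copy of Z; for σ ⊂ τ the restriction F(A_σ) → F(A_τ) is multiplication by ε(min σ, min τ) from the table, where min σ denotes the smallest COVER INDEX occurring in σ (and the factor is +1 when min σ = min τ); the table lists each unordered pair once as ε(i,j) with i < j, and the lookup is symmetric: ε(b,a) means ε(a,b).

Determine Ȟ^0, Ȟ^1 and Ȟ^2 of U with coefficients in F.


Ȟ^0 = 0, Ȟ^1 = Z ⊕ Z/2 and Ȟ^2 = 0

cover nerve:
  A12={p5} A13={p6} A14={p8} A15={p1,p4} A23={p2} A45={p3}
C dims 5,6; δ0: rk 5, SNF 1^4·2
Ȟ^0: (5−5)−0=0 ⇒ 0
Ȟ^1: (6−0)−5=1 plus torsion [2] ⇒ Z ⊕ Z/2
Ȟ^2: (0−0)−0=0 ⇒ 0


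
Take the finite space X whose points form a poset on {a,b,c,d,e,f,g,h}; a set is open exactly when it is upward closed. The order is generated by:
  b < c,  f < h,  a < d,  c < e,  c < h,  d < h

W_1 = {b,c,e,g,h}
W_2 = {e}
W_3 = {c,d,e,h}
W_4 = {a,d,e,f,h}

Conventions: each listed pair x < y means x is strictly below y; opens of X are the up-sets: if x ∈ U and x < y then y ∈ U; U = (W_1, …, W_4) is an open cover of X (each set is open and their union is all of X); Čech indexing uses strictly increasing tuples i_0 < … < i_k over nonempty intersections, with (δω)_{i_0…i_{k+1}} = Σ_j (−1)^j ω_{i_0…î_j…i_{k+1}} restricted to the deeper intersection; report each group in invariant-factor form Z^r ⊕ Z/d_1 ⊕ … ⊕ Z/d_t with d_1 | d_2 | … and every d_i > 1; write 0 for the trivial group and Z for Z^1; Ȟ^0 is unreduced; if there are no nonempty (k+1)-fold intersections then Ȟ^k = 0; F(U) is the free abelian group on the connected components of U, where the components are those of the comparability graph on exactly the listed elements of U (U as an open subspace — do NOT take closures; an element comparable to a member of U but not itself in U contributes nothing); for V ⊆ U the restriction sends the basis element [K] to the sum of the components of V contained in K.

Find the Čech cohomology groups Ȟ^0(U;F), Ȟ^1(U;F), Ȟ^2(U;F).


nerve of the cover:
  W12={e} W13={c,e,h} W14={e,h} W23={e} W24={e} W34={d,e,h}
  W123={e} W124={e} W134={e,h} W234={e}
  W1234={e}
components per intersection:
  W1: {b,c,e,h} {g}
  W2: {e}
  W3: {c,d,e,h}
  W4: {a,d,f,h} {e}
  W12: {e}
  W13: {c,e,h}
  W14: {e} {h}
  W23: {e}
  W24: {e}
  W34: {d,h} {e}
  W123: {e}
  W124: {e}
  W134: {e} {h}
  W234: {e}
  W1234: {e}
C dims 6,8,5,1; δ0: rk 4, SNF 1^4; δ1: rk 4, SNF 1^4; δ2: rk 1, SNF 1^1
Ȟ^0 = (6 − 4) − 0 = 2, so Ȟ^0 ≅ Z^2
Ȟ^1 = (8 − 4) − 4 = 0, so Ȟ^1 ≅ 0
Ȟ^2 = (5 − 1) − 4 = 0, so Ȟ^2 ≅ 0

Ȟ^0(U;F) ≅ Z^2, Ȟ^1(U;F) ≅ 0, Ȟ^2(U;F) ≅ 0


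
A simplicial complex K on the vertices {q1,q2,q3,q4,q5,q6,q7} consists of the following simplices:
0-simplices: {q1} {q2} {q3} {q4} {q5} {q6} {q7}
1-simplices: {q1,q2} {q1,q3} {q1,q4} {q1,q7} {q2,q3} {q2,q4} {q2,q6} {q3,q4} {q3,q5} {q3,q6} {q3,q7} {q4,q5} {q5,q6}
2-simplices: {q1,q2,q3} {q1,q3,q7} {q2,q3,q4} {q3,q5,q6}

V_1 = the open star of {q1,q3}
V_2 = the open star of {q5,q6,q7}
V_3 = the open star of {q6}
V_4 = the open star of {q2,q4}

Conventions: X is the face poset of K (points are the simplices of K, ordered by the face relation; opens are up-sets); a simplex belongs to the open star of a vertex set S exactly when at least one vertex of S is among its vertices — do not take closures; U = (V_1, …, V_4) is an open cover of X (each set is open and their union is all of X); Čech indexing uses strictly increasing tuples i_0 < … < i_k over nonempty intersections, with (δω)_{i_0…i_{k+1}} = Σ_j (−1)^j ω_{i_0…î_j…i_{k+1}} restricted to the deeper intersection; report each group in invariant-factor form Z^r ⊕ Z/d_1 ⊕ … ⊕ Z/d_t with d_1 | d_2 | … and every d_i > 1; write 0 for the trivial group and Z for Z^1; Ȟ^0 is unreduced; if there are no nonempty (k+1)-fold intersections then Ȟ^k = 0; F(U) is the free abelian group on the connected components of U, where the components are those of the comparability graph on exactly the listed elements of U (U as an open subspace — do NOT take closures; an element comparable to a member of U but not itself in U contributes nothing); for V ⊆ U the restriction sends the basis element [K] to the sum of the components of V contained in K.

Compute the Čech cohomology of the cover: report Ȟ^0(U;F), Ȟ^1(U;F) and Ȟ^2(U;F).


Ȟ^0 = Z, Ȟ^1 = Z^3, Ȟ^2 = 0

nerve of the cover:
  V1={{q1},{q3},{q1,q2},{q1,q3},{q1,q4},{q1,q7},{q2,q3},{q3,q4},{q3,q5},{q3,q6},{q3,q7},{q1,q2,q3},{q1,q3,q7},{q2,q3,q4},{q3,q5,q6}} V2={{q5},{q6},{q7},{q1,q7},{q2,q6},{q3,q5},{q3,q6},{q3,q7},{q4,q5},{q5,q6},{q1,q3,q7},{q3,q5,q6}} V3={{q6},{q2,q6},{q3,q6},{q5,q6},{q3,q5,q6}} V4={{q2},{q4},{q1,q2},{q1,q4},{q2,q3},{q2,q4},{q2,q6},{q3,q4},{q4,q5},{q1,q2,q3},{q2,q3,q4}}
  V12={{q1,q7},{q3,q5},{q3,q6},{q3,q7},{q1,q3,q7},{q3,q5,q6}} V13={{q3,q6},{q3,q5,q6}} V14={{q1,q2},{q1,q4},{q2,q3},{q3,q4},{q1,q2,q3},{q2,q3,q4}} V23={{q6},{q2,q6},{q3,q6},{q5,q6},{q3,q5,q6}} V24={{q2,q6},{q4,q5}} V34={{q2,q6}}
  V123={{q3,q6},{q3,q5,q6}} V234={{q2,q6}}
components per intersection:
  V1: {{q1},{q3},{q1,q2},{q1,q3},{q1,q4},{q1,q7},{q2,q3},{q3,q4},{q3,q5},{q3,q6},{q3,q7},{q1,q2,q3},{q1,q3,q7},{q2,q3,q4},{q3,q5,q6}}
  V2: {{q5},{q6},{q2,q6},{q3,q5},{q3,q6},{q4,q5},{q5,q6},{q3,q5,q6}} {{q7},{q1,q7},{q3,q7},{q1,q3,q7}}
  V3: {{q6},{q2,q6},{q3,q6},{q5,q6},{q3,q5,q6}}
  V4: {{q2},{q4},{q1,q2},{q1,q4},{q2,q3},{q2,q4},{q2,q6},{q3,q4},{q4,q5},{q1,q2,q3},{q2,q3,q4}}
  V12: {{q1,q7},{q3,q7},{q1,q3,q7}} {{q3,q5},{q3,q6},{q3,q5,q6}}
  V13: {{q3,q6},{q3,q5,q6}}
  V14: {{q1,q2},{q2,q3},{q3,q4},{q1,q2,q3},{q2,q3,q4}} {{q1,q4}}
  V23: {{q6},{q2,q6},{q3,q6},{q5,q6},{q3,q5,q6}}
  V24: {{q2,q6}} {{q4,q5}}
  V34: {{q2,q6}}
  V123: {{q3,q6},{q3,q5,q6}}
  V234: {{q2,q6}}
C dims 5,9,2; δ0: rk 4, SNF 1^4; δ1: rk 2, SNF 1^2
Ȟ^0 = (5 − 4) − 0 = 1, so Ȟ^0 ≅ Z
Ȟ^1 = (9 − 2) − 4 = 3, so Ȟ^1 ≅ Z^3
Ȟ^2 = (2 − 0) − 2 = 0, so Ȟ^2 ≅ 0


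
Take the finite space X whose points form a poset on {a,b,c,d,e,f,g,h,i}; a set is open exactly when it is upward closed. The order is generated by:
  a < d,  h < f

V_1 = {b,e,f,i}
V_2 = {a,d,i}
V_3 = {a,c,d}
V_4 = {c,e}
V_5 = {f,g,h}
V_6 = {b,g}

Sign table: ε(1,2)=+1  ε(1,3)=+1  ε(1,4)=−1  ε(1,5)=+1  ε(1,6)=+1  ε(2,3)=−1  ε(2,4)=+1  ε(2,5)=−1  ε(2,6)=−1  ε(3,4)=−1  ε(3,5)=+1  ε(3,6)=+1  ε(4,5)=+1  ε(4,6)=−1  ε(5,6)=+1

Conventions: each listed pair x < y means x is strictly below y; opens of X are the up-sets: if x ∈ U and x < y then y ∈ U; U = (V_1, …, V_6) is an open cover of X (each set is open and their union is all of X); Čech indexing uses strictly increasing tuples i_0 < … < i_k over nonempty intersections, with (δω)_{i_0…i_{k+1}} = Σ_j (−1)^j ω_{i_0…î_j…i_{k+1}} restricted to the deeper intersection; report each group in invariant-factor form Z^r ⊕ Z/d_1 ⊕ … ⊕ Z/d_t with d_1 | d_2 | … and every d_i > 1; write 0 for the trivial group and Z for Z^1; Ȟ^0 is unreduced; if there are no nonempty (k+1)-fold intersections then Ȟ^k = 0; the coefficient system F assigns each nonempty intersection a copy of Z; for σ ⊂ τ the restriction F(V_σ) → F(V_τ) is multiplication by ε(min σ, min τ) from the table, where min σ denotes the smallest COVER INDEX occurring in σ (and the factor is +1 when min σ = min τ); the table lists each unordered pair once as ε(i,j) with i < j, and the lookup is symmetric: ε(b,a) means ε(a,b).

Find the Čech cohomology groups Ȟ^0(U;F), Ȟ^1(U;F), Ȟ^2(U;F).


Ȟ^0(U;F) ≅ 0; Ȟ^1(U;F) ≅ Z ⊕ Z/2; Ȟ^2(U;F) ≅ 0

intersection data:
  V12={i} V14={e} V15={f} V16={b} V23={a,d} V34={c} V56={g}
C dims 6,7; δ0: rk 6, SNF 1^5·2
Ȟ^0 = (6 − 6) − 0 = 0, so Ȟ^0 ≅ 0
Ȟ^1 = (7 − 0) − 6 = 1 plus torsion [2], so Ȟ^1 ≅ Z ⊕ Z/2
Ȟ^2 = (0 − 0) − 0 = 0, so Ȟ^2 ≅ 0


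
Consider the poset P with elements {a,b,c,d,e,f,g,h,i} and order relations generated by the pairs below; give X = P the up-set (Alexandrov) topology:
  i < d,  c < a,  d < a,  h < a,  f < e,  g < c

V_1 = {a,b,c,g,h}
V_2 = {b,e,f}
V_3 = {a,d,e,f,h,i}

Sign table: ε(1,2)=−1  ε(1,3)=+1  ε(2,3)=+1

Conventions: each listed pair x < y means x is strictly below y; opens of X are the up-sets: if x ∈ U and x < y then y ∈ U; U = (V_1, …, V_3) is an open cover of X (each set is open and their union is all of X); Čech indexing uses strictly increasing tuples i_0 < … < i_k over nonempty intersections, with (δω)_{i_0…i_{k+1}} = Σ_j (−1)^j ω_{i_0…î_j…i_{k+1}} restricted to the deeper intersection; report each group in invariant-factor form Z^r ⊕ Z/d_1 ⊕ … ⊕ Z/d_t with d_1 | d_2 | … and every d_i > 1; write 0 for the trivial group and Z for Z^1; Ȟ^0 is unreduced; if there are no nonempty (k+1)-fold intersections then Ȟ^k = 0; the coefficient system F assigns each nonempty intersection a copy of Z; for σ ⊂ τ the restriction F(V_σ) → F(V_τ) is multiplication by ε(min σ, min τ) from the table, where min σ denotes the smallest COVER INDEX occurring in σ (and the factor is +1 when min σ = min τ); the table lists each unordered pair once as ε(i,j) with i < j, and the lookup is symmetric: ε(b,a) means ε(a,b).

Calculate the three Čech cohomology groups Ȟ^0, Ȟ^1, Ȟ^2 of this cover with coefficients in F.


nerve of the cover:
  V12={b} V13={a,h} V23={e,f}
C dims 3,3; δ0: rk 3, SNF 1^2·2
Ȟ^0 = (3 − 3) − 0 = 0, so Ȟ^0 ≅ 0
Ȟ^1 = (3 − 0) − 3 = 0 plus torsion [2], so Ȟ^1 ≅ Z/2
Ȟ^2 = (0 − 0) − 0 = 0, so Ȟ^2 ≅ 0

Ȟ^0(U;F) ≅ 0; Ȟ^1(U;F) ≅ Z/2; Ȟ^2(U;F) ≅ 0


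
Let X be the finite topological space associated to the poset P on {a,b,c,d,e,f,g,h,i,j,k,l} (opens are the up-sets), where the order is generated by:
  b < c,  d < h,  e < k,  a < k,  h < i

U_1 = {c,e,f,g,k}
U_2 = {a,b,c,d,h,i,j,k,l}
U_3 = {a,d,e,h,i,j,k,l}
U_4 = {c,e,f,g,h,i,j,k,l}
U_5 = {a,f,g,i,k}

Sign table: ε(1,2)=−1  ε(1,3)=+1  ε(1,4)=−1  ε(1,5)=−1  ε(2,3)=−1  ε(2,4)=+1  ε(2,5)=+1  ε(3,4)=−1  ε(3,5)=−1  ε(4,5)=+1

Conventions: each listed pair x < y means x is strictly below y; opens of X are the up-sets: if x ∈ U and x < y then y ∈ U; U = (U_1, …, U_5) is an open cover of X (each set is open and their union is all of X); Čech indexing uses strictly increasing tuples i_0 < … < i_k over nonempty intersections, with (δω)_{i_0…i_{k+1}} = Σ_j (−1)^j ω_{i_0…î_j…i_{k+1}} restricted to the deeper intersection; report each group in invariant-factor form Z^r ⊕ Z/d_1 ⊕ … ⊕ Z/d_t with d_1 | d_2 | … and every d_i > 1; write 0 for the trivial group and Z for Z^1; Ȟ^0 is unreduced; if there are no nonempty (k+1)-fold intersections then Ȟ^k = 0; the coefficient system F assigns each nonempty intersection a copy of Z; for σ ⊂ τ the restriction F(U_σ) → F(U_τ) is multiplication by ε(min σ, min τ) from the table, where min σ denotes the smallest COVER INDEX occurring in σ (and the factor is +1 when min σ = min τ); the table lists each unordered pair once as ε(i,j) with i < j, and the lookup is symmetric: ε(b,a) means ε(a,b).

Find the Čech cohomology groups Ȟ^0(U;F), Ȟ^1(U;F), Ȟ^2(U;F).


nonempty overlaps:
  U12={c,k} U13={e,k} U14={c,e,f,g,k} U15={f,g,k} U23={a,d,h,i,j,k,l} U24={c,h,i,j,k,l} U25={a,i,k} U34={e,h,i,j,k,l} U35={a,i,k} U45={f,g,i,k}
  U123={k} U124={c,k} U125={k} U134={e,k} U135={k} U145={f,g,k} U234={h,i,j,k,l} U235={a,i,k} U245={i,k} U345={i,k}
  U1234={k} U1235={k} U1245={k} U1345={k} U2345={i,k}
  U12345={k}
C dims 5,10,10,5; δ0: rk 4, SNF 1^4; δ1: rk 6, SNF 1^6; δ2: rk 4, SNF 1^4
degree 0: 5−4−0 = 1 → Ȟ^0 ≅ Z
degree 1: 10−6−4 = 0 → Ȟ^1 ≅ 0
degree 2: 10−4−6 = 0 → Ȟ^2 ≅ 0

Ȟ^0 = Z, Ȟ^1 = 0 and Ȟ^2 = 0


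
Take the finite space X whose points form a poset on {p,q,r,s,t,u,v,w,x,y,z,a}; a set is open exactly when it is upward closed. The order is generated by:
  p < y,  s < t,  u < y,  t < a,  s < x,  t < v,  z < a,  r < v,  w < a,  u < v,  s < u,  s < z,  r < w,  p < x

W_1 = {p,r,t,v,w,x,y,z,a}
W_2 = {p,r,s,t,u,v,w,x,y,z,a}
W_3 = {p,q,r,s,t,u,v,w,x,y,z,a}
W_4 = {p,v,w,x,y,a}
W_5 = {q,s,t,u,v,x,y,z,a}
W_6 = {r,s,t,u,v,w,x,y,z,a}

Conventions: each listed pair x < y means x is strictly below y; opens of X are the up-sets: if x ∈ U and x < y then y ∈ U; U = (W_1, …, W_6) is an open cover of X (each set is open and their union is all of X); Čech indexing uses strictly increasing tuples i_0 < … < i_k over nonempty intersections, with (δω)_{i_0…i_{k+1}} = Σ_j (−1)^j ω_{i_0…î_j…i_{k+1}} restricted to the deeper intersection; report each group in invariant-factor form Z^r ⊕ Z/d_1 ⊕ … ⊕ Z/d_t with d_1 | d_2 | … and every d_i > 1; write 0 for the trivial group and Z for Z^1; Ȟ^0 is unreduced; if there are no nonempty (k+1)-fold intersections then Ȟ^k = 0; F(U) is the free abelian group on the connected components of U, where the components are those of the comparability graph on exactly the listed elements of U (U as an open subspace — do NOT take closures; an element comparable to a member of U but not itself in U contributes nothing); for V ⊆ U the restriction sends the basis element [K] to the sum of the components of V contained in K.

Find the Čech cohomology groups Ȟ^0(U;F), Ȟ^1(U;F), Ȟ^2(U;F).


nonempty intersections:
  W12={p,r,t,v,w,x,y,z,a} W13={p,r,t,v,w,x,y,z,a} W14={p,v,w,x,y,a} W15={t,v,x,y,z,a} W16={r,t,v,w,x,y,z,a} W23={p,r,s,t,u,v,w,x,y,z,a} W24={p,v,w,x,y,a} W25={s,t,u,v,x,y,z,a} W26={r,s,t,u,v,w,x,y,z,a} W34={p,v,w,x,y,a} W35={q,s,t,u,v,x,y,z,a} W36={r,s,t,u,v,w,x,y,z,a} W45={v,x,y,a} W46={v,w,x,y,a} W56={s,t,u,v,x,y,z,a}
  W123={p,r,t,v,w,x,y,z,a} W124={p,v,w,x,y,a} W125={t,v,x,y,z,a} W126={r,t,v,w,x,y,z,a} W134={p,v,w,x,y,a} W135={t,v,x,y,z,a} W136={r,t,v,w,x,y,z,a} W145={v,x,y,a} W146={v,w,x,y,a} W156={t,v,x,y,z,a} W234={p,v,w,x,y,a} W235={s,t,u,v,x,y,z,a} W236={r,s,t,u,v,w,x,y,z,a} W245={v,x,y,a} W246={v,w,x,y,a} W256={s,t,u,v,x,y,z,a} W345={v,x,y,a} W346={v,w,x,y,a} W356={s,t,u,v,x,y,z,a} W456={v,x,y,a}
  W1234={p,v,w,x,y,a} W1235={t,v,x,y,z,a} W1236={r,t,v,w,x,y,z,a} W1245={v,x,y,a} W1246={v,w,x,y,a} W1256={t,v,x,y,z,a} W1345={v,x,y,a} W1346={v,w,x,y,a} W1356={t,v,x,y,z,a} W1456={v,x,y,a} W2345={v,x,y,a} W2346={v,w,x,y,a} W2356={s,t,u,v,x,y,z,a} W2456={v,x,y,a} W3456={v,x,y,a}
  W12345={v,x,y,a} W12346={v,w,x,y,a} W12356={t,v,x,y,z,a} W12456={v,x,y,a} W13456={v,x,y,a} W23456={v,x,y,a}
  W123456={v,x,y,a}
components per intersection:
  W1: {p,x,y} {r,t,v,w,z,a}
  W2: {p,r,s,t,u,v,w,x,y,z,a}
  W3: {p,r,s,t,u,v,w,x,y,z,a} {q}
  W4: {p,x,y} {v} {w,a}
  W5: {q} {s,t,u,v,x,y,z,a}
  W6: {r,s,t,u,v,w,x,y,z,a}
  W12: {p,x,y} {r,t,v,w,z,a}
  W13: {p,x,y} {r,t,v,w,z,a}
  W14: {p,x,y} {v} {w,a}
  W15: {t,v,z,a} {x} {y}
  W16: {r,t,v,w,z,a} {x} {y}
  W23: {p,r,s,t,u,v,w,x,y,z,a}
  W24: {p,x,y} {v} {w,a}
  W25: {s,t,u,v,x,y,z,a}
  W26: {r,s,t,u,v,w,x,y,z,a}
  W34: {p,x,y} {v} {w,a}
  W35: {q} {s,t,u,v,x,y,z,a}
  W36: {r,s,t,u,v,w,x,y,z,a}
  W45: {v} {x} {y} {a}
  W46: {v} {w,a} {x} {y}
  W56: {s,t,u,v,x,y,z,a}
  W123: {p,x,y} {r,t,v,w,z,a}
  W124: {p,x,y} {v} {w,a}
  W125: {t,v,z,a} {x} {y}
  W126: {r,t,v,w,z,a} {x} {y}
  W134: {p,x,y} {v} {w,a}
  W135: {t,v,z,a} {x} {y}
  W136: {r,t,v,w,z,a} {x} {y}
  W145: {v} {x} {y} {a}
  W146: {v} {w,a} {x} {y}
  W156: {t,v,z,a} {x} {y}
  W234: {p,x,y} {v} {w,a}
  W235: {s,t,u,v,x,y,z,a}
  W236: {r,s,t,u,v,w,x,y,z,a}
  W245: {v} {x} {y} {a}
  W246: {v} {w,a} {x} {y}
  W256: {s,t,u,v,x,y,z,a}
  W345: {v} {x} {y} {a}
  W346: {v} {w,a} {x} {y}
  W356: {s,t,u,v,x,y,z,a}
  W456: {v} {x} {y} {a}
  W1234: {p,x,y} {v} {w,a}
  W1235: {t,v,z,a} {x} {y}
  W1236: {r,t,v,w,z,a} {x} {y}
  W1245: {v} {x} {y} {a}
  W1246: {v} {w,a} {x} {y}
  W1256: {t,v,z,a} {x} {y}
  W1345: {v} {x} {y} {a}
  W1346: {v} {w,a} {x} {y}
  W1356: {t,v,z,a} {x} {y}
  W1456: {v} {x} {y} {a}
  W2345: {v} {x} {y} {a}
  W2346: {v} {w,a} {x} {y}
  W2356: {s,t,u,v,x,y,z,a}
  W2456: {v} {x} {y} {a}
  W3456: {v} {x} {y} {a}
  W12345: {v} {x} {y} {a}
  W12346: {v} {w,a} {x} {y}
  W12356: {t,v,z,a} {x} {y}
  W12456: {v} {x} {y} {a}
  W13456: {v} {x} {y} {a}
  W23456: {v} {x} {y} {a}
  W123456: {v} {x} {y} {a}
C dims 11,34,58,52; δ0: rk 9, SNF 1^9; δ1: rk 25, SNF 1^25; δ2: rk 33, SNF 1^33
Ȟ^0: (11−9)−0=2 ⇒ Z^2
Ȟ^1: (34−25)−9=0 ⇒ 0
Ȟ^2: (58−33)−25=0 ⇒ 0

Ȟ^0(U;F) ≅ Z^2, Ȟ^1(U;F) ≅ 0 and Ȟ^2(U;F) ≅ 0
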